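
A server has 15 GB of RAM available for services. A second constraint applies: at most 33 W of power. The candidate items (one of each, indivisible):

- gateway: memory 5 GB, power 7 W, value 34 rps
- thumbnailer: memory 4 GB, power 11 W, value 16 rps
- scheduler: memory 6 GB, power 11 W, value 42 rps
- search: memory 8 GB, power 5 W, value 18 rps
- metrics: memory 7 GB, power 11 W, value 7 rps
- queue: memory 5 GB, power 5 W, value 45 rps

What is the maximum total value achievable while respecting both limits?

103 rps

Feasible sets respecting both limits:
- thumbnailer+scheduler+queue: memory 15, power 27, value 103
- gateway+thumbnailer+queue: memory 14, power 23, value 95
- gateway+thumbnailer+scheduler: memory 15, power 29, value 92
- scheduler+queue: memory 11, power 16, value 87
Best: 103 rps.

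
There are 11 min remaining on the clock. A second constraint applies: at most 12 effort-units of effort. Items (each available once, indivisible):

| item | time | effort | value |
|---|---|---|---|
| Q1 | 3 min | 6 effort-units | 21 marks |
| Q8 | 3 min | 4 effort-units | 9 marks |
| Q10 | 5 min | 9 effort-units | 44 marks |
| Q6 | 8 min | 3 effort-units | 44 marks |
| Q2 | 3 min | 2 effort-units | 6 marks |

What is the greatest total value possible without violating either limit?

65 marks

Feasible sets respecting both limits:
- Q1+Q6: time 11, effort 9, value 65
- Q8+Q6: time 11, effort 7, value 53
- Q10+Q2: time 8, effort 11, value 50
- Q6+Q2: time 11, effort 5, value 50
Best: 65 marks.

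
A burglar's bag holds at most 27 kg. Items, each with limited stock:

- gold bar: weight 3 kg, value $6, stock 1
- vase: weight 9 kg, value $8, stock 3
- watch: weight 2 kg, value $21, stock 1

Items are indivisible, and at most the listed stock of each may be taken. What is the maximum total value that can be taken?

Best selections within weight 27 and stock limits:
- 1×gold bar + 2×vase + 1×watch: weight 23, value 43
- 2×vase + 1×watch: weight 20, value 37
Best: $43.

$43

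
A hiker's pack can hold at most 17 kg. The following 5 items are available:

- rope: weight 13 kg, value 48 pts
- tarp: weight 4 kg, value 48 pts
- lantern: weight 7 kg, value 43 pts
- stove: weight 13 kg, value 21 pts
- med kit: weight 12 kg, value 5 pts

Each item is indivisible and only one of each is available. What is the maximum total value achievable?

96 pts

Check high-value combinations within 17 kg:
- rope+tarp: weight 13+4=17, value 48+48=96
- tarp+lantern: weight 4+7=11, value 48+43=91
- tarp+stove: weight 4+13=17, value 48+21=69
- tarp+med kit: weight 4+12=16, value 48+5=53
- tarp: weight 4, value 48
Best: 96 pts.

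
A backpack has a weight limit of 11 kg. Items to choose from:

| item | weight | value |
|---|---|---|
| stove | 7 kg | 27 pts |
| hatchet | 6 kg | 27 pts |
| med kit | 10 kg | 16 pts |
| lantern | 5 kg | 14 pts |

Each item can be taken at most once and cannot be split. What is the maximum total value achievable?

This is a 0/1 knapsack; check combinations near the capacity.
- hatchet+lantern: weight 6+5=11, value 27+14=41
- hatchet: weight 6, value 27
- stove: weight 7, value 27
Best: 41 pts.

41 pts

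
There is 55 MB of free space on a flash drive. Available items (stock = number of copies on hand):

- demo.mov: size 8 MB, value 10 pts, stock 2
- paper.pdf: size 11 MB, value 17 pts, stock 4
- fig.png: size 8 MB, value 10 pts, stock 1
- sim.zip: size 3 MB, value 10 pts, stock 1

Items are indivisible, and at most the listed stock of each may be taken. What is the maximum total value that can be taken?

88 pts

Best selections within size 55 and stock limits:
- 4×paper.pdf + 1×fig.png + 1×sim.zip: size 55, value 88
- 1×demo.mov + 4×paper.pdf + 1×sim.zip: size 55, value 88
- 1×demo.mov + 3×paper.pdf + 1×fig.png + 1×sim.zip: size 52, value 81
Best: 88 pts.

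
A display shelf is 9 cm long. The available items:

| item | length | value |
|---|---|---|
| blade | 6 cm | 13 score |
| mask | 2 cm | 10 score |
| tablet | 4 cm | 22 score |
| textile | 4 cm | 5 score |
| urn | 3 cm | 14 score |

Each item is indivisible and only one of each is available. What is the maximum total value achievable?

46 score

Check high-value combinations within 9 cm:
- mask+tablet+urn: length 2+4+3=9, value 10+22+14=46
- tablet+urn: length 4+3=7, value 22+14=36
- mask+tablet: length 2+4=6, value 10+22=32
Best: 46 score.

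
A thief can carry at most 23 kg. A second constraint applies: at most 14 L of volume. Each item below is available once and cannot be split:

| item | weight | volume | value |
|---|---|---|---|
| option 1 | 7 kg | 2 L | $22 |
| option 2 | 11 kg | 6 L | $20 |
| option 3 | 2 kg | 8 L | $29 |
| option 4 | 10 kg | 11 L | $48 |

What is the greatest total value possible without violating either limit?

$70

Feasible sets respecting both limits:
- option 1+option 4: weight 17, volume 13, value 70
- option 1+option 3: weight 9, volume 10, value 51
- option 2+option 3: weight 13, volume 14, value 49
Best: $70.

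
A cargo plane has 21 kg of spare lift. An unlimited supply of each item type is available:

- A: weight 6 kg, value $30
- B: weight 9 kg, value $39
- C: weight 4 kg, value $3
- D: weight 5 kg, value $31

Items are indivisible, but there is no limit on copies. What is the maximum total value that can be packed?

$124

Best value-per-unit is D at 31/5, and filling with it alone uses weight 4×5=20. No mix of the others beats 4×31 = 124.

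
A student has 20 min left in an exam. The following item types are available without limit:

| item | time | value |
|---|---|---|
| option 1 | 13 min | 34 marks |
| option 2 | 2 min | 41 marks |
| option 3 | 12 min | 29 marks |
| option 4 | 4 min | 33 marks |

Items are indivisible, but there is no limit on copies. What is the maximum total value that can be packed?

Best value-per-unit is option 2 at 41/2, and filling with it alone uses time 10×2=20. No mix of the others beats 10×41 = 410.

410 marks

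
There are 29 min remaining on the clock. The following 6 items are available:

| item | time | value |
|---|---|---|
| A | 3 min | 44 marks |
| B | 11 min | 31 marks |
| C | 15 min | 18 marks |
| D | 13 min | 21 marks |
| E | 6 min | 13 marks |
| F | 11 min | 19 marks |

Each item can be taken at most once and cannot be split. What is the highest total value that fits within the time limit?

96 marks

This is a 0/1 knapsack; check combinations near the capacity.
- A+B+D: time 3+11+13=27, value 44+31+21=96
- A+B+F: time 3+11+11=25, value 44+31+19=94
- A+B+C: time 3+11+15=29, value 44+31+18=93
- A+B+E: time 3+11+6=20, value 44+31+13=88
- A+D+F: time 3+13+11=27, value 44+21+19=84
Best: 96 marks.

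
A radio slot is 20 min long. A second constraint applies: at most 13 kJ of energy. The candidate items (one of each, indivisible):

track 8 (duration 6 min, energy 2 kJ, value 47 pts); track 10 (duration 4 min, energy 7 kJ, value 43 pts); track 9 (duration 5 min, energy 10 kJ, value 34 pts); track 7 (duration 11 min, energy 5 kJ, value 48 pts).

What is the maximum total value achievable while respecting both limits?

95 pts

Feasible sets respecting both limits:
- track 8+track 7: duration 17, energy 7, value 95
- track 10+track 7: duration 15, energy 12, value 91
- track 8+track 10: duration 10, energy 9, value 90
Best: 95 pts.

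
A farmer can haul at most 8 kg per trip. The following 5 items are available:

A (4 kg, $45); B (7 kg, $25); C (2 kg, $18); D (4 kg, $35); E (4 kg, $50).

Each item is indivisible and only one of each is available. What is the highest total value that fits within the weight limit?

$95

Check high-value combinations within 8 kg:
- A+E: weight 4+4=8, value 45+50=95
- D+E: weight 4+4=8, value 35+50=85
- A+D: weight 4+4=8, value 45+35=80
- C+E: weight 2+4=6, value 18+50=68
- A+C: weight 4+2=6, value 45+18=63
Best: $95.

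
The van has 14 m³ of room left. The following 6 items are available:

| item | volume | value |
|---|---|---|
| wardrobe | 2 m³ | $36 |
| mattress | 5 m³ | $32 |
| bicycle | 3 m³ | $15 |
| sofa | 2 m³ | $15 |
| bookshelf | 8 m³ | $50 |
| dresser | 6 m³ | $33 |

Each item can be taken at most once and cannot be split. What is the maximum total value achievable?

$101

Check high-value combinations within 14 m³:
- wardrobe+sofa+bookshelf: volume 2+2+8=12, value 36+15+50=101
- wardrobe+bicycle+bookshelf: volume 2+3+8=13, value 36+15+50=101
- wardrobe+mattress+dresser: volume 2+5+6=13, value 36+32+33=101
- wardrobe+bicycle+sofa+dresser: volume 2+3+2+6=13, value 36+15+15+33=99
Best: $101.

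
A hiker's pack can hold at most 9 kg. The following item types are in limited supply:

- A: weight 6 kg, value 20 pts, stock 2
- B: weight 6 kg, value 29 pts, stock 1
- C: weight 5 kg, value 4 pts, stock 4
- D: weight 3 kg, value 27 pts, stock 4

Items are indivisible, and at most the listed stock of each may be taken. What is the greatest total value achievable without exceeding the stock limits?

Best selections within weight 9 and stock limits:
- 3×D: weight 9, value 81
- 1×B + 1×D: weight 9, value 56
- 2×D: weight 6, value 54
- 1×A + 1×D: weight 9, value 47
Best: 81 pts.

81 pts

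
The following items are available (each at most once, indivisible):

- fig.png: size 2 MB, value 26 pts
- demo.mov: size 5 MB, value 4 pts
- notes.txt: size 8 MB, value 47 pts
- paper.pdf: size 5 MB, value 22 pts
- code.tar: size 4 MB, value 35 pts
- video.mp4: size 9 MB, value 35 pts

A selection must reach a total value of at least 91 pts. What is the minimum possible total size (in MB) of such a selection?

14

Subsets with value ≥ 91, sorted by total size:
- fig.png+notes.txt+code.tar: size 14, value 108
- fig.png+code.tar+video.mp4: size 15, value 96
- fig.png+notes.txt+paper.pdf: size 15, value 95
- notes.txt+paper.pdf+code.tar: size 17, value 104
Minimum size: 14 MB.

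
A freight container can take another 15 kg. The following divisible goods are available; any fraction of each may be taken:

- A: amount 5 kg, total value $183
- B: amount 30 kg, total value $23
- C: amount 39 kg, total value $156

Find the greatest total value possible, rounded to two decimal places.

Take in order of value per unit:
- A (183/5 per unit): all 5 → value 183, running total 183.00
- C (156/39 per unit): 10 of 39 → value 10×156/39 = 40.0000, running total 223.00
Total 223.00.

223.00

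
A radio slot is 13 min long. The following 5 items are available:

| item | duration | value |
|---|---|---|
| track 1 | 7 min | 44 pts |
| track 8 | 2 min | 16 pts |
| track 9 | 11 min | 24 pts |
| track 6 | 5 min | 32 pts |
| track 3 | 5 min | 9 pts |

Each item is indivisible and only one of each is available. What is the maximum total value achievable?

76 pts

This is a 0/1 knapsack; check combinations near the capacity.
- track 1+track 6: duration 7+5=12, value 44+32=76
- track 1+track 8: duration 7+2=9, value 44+16=60
- track 8+track 6+track 3: duration 2+5+5=12, value 16+32+9=57
- track 1+track 3: duration 7+5=12, value 44+9=53
Best: 76 pts.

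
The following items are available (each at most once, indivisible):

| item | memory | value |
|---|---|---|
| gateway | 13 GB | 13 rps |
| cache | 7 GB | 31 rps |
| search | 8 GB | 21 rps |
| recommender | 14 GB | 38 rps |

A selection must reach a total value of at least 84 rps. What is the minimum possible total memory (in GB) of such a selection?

Subsets with value ≥ 84, sorted by total memory:
- cache+search+recommender: memory 29, value 90
- gateway+cache+search+recommender: memory 42, value 103
Minimum memory: 29 GB.

29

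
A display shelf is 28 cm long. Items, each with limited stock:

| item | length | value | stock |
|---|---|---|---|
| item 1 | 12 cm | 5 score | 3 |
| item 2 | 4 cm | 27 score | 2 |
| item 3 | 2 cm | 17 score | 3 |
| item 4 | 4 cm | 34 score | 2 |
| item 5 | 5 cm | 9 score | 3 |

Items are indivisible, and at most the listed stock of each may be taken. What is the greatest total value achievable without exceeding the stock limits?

182 score

Best selections within length 28 and stock limits:
- 2×item 2 + 3×item 3 + 2×item 4 + 1×item 5: length 27, value 182
- 2×item 2 + 3×item 3 + 2×item 4: length 22, value 173
- 2×item 2 + 2×item 3 + 2×item 4 + 1×item 5: length 25, value 165
- 1×item 2 + 3×item 3 + 2×item 4 + 2×item 5: length 28, value 164
Best: 182 score.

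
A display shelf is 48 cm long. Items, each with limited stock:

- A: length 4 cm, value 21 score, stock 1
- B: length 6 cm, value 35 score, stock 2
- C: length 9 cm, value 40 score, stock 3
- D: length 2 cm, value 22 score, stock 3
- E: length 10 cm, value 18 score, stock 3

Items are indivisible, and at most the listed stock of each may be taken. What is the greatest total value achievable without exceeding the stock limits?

256 score

Top feasible selections:
- 2×B + 3×C + 3×D: length 45, value 256
- 1×A + 2×B + 3×C + 2×D: length 47, value 255
- 1×A + 1×B + 3×C + 3×D: length 43, value 242
Best: 256 score.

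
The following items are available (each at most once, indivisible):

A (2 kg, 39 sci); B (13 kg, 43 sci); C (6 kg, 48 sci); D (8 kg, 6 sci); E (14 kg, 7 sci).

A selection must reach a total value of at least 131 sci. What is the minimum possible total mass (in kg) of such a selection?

Subsets with value ≥ 131, sorted by total mass:
- A+B+C+D: mass 29, value 136
- A+B+C+E: mass 35, value 137
Minimum mass: 29 kg.

29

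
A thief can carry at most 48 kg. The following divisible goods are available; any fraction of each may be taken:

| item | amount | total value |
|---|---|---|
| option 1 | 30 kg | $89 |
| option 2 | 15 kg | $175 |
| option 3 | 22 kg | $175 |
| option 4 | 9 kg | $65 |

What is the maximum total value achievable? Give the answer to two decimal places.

420.93

Take in order of value per unit:
- option 2 (175/15 per unit): all 15 → value 175, running total 175.00
- option 3 (175/22 per unit): all 22 → value 175, running total 350.00
- option 4 (65/9 per unit): all 9 → value 65, running total 415.00
- option 1 (89/30 per unit): 2 of 30 → value 2×89/30 = 5.9333, running total 420.93
Total 420.93.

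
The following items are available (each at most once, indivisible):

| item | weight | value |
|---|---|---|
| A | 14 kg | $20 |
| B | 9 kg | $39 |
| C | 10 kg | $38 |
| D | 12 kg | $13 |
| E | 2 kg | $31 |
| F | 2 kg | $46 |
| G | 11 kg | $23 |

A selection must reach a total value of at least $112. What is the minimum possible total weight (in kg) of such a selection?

Subsets with value ≥ 112, sorted by total weight:
- B+E+F: weight 13, value 116
- C+E+F: weight 14, value 115
Minimum weight: 13 kg.

13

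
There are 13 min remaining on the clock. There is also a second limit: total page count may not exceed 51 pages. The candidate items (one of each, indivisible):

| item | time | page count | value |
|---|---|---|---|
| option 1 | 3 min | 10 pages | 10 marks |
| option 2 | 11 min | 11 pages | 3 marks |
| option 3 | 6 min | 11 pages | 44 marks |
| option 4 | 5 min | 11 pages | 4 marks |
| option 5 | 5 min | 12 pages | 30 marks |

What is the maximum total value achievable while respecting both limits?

74 marks

Feasible sets respecting both limits:
- option 3+option 5: time 11, page count 23, value 74
- option 1+option 3: time 9, page count 21, value 54
- option 3+option 4: time 11, page count 22, value 48
Best: 74 marks.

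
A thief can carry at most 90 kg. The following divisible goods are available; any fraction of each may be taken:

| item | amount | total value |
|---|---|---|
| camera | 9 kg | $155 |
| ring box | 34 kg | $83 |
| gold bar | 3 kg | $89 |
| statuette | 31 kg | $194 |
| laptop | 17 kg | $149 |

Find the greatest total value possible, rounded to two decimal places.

660.24

Take in order of value per unit:
- gold bar (89/3 per unit): all 3 → value 89, running total 89.00
- camera (155/9 per unit): all 9 → value 155, running total 244.00
- laptop (149/17 per unit): all 17 → value 149, running total 393.00
- statuette (194/31 per unit): all 31 → value 194, running total 587.00
- ring box (83/34 per unit): 30 of 34 → value 30×83/34 = 73.2353, running total 660.24
Total 660.24.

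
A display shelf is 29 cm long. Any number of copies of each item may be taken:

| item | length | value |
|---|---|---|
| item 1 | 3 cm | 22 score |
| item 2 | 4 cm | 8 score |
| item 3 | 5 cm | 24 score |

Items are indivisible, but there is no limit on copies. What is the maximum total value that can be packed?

200 score

Best value-per-unit is item 1 at 22/3; filling with it alone gives 9×22 = 198.
Optimal mix: 8×item 1 + 1×item 3 → length 29, value 200.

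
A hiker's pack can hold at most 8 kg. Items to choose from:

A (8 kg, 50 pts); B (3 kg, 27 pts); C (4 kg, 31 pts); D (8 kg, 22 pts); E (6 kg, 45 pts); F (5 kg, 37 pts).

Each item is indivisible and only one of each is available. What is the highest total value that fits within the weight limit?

Check high-value combinations within 8 kg:
- B+F: weight 3+5=8, value 27+37=64
- B+C: weight 3+4=7, value 27+31=58
- A: weight 8, value 50
Best: 64 pts.

64 pts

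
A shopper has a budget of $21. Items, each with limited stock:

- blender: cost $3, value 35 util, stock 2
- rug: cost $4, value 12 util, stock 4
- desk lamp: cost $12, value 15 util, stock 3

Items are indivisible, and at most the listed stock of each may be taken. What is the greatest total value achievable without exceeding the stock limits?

Best selections within cost 21 and stock limits:
- 2×blender + 3×rug: cost 18, value 106
- 2×blender + 2×rug: cost 14, value 94
Best: 106 util.

106 util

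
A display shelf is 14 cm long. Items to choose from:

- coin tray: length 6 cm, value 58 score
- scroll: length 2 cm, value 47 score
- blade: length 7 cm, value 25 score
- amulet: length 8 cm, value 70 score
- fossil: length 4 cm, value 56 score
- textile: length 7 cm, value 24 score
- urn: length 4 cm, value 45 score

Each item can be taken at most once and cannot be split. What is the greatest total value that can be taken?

This is a 0/1 knapsack; check combinations near the capacity.
- scroll+amulet+fossil: length 2+8+4=14, value 47+70+56=173
- scroll+amulet+urn: length 2+8+4=14, value 47+70+45=162
- coin tray+scroll+fossil: length 6+2+4=12, value 58+47+56=161
Best: 173 score.

173 score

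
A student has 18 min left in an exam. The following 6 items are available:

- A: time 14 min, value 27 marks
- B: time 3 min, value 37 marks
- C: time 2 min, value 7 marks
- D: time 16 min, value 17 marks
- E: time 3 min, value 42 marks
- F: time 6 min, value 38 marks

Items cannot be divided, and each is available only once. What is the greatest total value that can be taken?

Check high-value combinations within 18 min:
- B+C+E+F: time 3+2+3+6=14, value 37+7+42+38=124
- B+E+F: time 3+3+6=12, value 37+42+38=117
- C+E+F: time 2+3+6=11, value 7+42+38=87
- B+C+E: time 3+2+3=8, value 37+7+42=86
- B+C+F: time 3+2+6=11, value 37+7+38=82
Best: 124 marks.

124 marks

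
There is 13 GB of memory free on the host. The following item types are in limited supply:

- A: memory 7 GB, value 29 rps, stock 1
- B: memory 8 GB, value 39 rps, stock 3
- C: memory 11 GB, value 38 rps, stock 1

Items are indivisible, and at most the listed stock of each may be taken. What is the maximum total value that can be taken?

39 rps

Best selections within memory 13 and stock limits:
- 1×B: memory 8, value 39
- 1×C: memory 11, value 38
- 1×A: memory 7, value 29
Best: 39 rps.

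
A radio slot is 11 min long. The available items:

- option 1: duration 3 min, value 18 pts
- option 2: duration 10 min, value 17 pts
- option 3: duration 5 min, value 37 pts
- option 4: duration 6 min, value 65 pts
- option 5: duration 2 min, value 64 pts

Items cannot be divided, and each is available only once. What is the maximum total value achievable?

147 pts

Check high-value combinations within 11 min:
- option 1+option 4+option 5: duration 3+6+2=11, value 18+65+64=147
- option 4+option 5: duration 6+2=8, value 65+64=129
- option 1+option 3+option 5: duration 3+5+2=10, value 18+37+64=119
Best: 147 pts.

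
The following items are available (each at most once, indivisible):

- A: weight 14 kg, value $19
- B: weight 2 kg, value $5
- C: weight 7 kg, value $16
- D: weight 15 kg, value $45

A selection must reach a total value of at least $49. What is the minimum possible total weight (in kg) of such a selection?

Subsets with value ≥ 49, sorted by total weight:
- B+D: weight 17, value 50
- C+D: weight 22, value 61
- B+C+D: weight 24, value 66
Minimum weight: 17 kg.

17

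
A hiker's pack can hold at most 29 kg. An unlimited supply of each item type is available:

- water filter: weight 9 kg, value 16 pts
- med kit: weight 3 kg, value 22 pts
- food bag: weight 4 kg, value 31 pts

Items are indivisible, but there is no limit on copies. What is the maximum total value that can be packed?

221 pts

Best value-per-unit is food bag at 31/4; filling with it alone gives 7×31 = 217.
Optimal mix: 3×med kit + 5×food bag → weight 29, value 221.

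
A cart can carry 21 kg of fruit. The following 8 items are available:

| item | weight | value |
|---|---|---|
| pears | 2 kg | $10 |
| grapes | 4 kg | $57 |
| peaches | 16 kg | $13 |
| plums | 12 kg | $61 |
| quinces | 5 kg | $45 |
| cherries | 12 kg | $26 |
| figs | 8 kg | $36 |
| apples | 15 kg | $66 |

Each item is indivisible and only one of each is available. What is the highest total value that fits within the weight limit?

Check high-value combinations within 21 kg:
- grapes+plums+quinces: weight 4+12+5=21, value 57+61+45=163
- pears+grapes+quinces+figs: weight 2+4+5+8=19, value 10+57+45+36=148
- grapes+quinces+figs: weight 4+5+8=17, value 57+45+36=138
- pears+grapes+apples: weight 2+4+15=21, value 10+57+66=133
- pears+grapes+plums: weight 2+4+12=18, value 10+57+61=128
Best: $163.

$163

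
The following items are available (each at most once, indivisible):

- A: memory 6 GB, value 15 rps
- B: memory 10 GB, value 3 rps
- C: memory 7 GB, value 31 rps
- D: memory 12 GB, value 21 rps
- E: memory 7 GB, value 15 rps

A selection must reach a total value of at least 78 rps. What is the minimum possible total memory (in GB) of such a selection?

32

Subsets with value ≥ 78, sorted by total memory:
- A+C+D+E: memory 32, value 82
- A+B+C+D+E: memory 42, value 85
Minimum memory: 32 GB.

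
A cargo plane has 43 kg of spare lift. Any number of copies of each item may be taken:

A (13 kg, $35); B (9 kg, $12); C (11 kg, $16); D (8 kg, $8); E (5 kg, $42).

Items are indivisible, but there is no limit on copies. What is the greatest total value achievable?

$336

Best value-per-unit is E at 42/5, and filling with it alone uses weight 8×5=40. No mix of the others beats 8×42 = 336.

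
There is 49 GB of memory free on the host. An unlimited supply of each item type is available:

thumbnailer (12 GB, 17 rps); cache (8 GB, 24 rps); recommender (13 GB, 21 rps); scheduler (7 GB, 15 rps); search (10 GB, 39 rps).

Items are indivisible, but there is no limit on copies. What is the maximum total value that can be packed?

Best value-per-unit is search at 39/10; filling with it alone gives 4×39 = 156.
Optimal mix: 1×cache + 4×search → memory 48, value 180.

180 rps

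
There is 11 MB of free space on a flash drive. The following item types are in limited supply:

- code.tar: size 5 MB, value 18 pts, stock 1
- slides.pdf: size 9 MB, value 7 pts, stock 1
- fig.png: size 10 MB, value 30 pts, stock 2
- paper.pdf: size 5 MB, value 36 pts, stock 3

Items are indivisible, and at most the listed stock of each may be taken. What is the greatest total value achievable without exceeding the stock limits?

72 pts

Top feasible selections:
- 2×paper.pdf: size 10, value 72
- 1×code.tar + 1×paper.pdf: size 10, value 54
- 1×paper.pdf: size 5, value 36
Best: 72 pts.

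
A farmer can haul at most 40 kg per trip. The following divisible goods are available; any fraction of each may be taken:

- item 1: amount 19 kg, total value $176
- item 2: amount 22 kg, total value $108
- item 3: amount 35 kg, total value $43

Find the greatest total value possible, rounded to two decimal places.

Take in order of value per unit:
- item 1 (176/19 per unit): all 19 → value 176, running total 176.00
- item 2 (108/22 per unit): 21 of 22 → value 21×108/22 = 103.0909, running total 279.09
Total 279.09.

279.09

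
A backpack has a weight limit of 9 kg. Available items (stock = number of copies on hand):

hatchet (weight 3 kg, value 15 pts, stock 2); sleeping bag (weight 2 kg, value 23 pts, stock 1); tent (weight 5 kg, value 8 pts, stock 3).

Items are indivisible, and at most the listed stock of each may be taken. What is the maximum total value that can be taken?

Top feasible selections:
- 2×hatchet + 1×sleeping bag: weight 8, value 53
- 1×hatchet + 1×sleeping bag: weight 5, value 38
- 1×sleeping bag + 1×tent: weight 7, value 31
- 2×hatchet: weight 6, value 30
Best: 53 pts.

53 pts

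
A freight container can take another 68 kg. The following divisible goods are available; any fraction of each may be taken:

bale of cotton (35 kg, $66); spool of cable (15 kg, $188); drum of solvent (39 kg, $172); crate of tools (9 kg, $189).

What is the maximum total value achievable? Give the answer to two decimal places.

558.43

Take in order of value per unit:
- crate of tools (189/9 per unit): all 9 → value 189, running total 189.00
- spool of cable (188/15 per unit): all 15 → value 188, running total 377.00
- drum of solvent (172/39 per unit): all 39 → value 172, running total 549.00
- bale of cotton (66/35 per unit): 5 of 35 → value 5×66/35 = 9.4286, running total 558.43
Total 558.43.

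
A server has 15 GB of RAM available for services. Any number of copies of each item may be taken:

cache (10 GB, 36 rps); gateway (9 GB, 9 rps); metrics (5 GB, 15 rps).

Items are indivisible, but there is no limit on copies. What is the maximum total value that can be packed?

51 rps

Best value-per-unit is cache at 36/10; filling with it alone gives 1×36 = 36.
Optimal mix: 1×cache + 1×metrics → memory 15, value 51.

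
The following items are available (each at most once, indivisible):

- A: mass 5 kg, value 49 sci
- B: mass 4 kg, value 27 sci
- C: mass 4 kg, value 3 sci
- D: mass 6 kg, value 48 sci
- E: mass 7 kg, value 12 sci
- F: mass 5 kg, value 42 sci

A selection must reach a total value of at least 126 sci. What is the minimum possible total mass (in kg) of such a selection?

16

Subsets with value ≥ 126, sorted by total mass:
- A+D+F: mass 16, value 139
- A+B+C+D: mass 19, value 127
- A+B+D+F: mass 20, value 166
Minimum mass: 16 kg.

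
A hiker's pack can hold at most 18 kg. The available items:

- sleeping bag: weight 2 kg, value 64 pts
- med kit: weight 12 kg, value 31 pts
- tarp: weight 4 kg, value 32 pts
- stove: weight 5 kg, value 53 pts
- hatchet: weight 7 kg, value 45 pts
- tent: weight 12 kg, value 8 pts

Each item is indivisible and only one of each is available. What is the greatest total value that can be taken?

194 pts

Check high-value combinations within 18 kg:
- sleeping bag+tarp+stove+hatchet: weight 2+4+5+7=18, value 64+32+53+45=194
- sleeping bag+stove+hatchet: weight 2+5+7=14, value 64+53+45=162
- sleeping bag+tarp+stove: weight 2+4+5=11, value 64+32+53=149
- sleeping bag+tarp+hatchet: weight 2+4+7=13, value 64+32+45=141
- tarp+stove+hatchet: weight 4+5+7=16, value 32+53+45=130
Best: 194 pts.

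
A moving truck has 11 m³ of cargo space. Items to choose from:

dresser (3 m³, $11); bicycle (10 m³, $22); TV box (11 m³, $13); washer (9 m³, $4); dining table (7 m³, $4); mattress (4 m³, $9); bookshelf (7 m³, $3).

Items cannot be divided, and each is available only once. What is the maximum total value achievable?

$22

Check high-value combinations within 11 m³:
- bicycle: volume 10, value 22
- dresser+mattress: volume 3+4=7, value 11+9=20
- dresser+dining table: volume 3+7=10, value 11+4=15
- dresser+bookshelf: volume 3+7=10, value 11+3=14
- TV box: volume 11, value 13
Best: $22.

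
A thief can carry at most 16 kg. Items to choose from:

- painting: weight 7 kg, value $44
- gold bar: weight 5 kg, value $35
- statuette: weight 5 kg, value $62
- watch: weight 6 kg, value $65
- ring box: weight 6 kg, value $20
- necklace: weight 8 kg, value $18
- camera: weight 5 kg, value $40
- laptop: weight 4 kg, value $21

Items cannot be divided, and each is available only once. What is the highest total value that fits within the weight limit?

$167

Check high-value combinations within 16 kg:
- statuette+watch+camera: weight 5+6+5=16, value 62+65+40=167
- gold bar+statuette+watch: weight 5+5+6=16, value 35+62+65=162
- statuette+watch+laptop: weight 5+6+4=15, value 62+65+21=148
- gold bar+watch+camera: weight 5+6+5=16, value 35+65+40=140
- gold bar+statuette+camera: weight 5+5+5=15, value 35+62+40=137
Best: $167.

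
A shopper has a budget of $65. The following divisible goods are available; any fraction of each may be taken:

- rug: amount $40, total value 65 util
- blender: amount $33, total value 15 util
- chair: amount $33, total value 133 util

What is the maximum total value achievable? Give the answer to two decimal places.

Take in order of value per unit:
- chair (133/33 per unit): all 33 → value 133, running total 133.00
- rug (65/40 per unit): 32 of 40 → value 32×65/40 = 52.0000, running total 185.00
Total 185.00.

185.00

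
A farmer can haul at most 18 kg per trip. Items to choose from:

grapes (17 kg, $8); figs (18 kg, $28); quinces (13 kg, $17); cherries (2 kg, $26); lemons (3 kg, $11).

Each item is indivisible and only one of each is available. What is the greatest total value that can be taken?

Check high-value combinations within 18 kg:
- quinces+cherries+lemons: weight 13+2+3=18, value 17+26+11=54
- quinces+cherries: weight 13+2=15, value 17+26=43
- cherries+lemons: weight 2+3=5, value 26+11=37
- quinces+lemons: weight 13+3=16, value 17+11=28
Best: $54.

$54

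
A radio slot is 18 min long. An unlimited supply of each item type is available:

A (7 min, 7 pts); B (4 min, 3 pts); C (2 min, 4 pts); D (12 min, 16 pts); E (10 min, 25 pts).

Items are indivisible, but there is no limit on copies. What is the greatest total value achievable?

Best value-per-unit is E at 25/10; filling with it alone gives 1×25 = 25.
Optimal mix: 4×C + 1×E → duration 18, value 41.

41 pts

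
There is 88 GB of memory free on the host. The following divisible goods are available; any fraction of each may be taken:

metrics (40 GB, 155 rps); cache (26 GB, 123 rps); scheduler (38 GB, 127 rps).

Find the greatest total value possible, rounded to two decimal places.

Take in order of value per unit:
- cache (123/26 per unit): all 26 → value 123, running total 123.00
- metrics (155/40 per unit): all 40 → value 155, running total 278.00
- scheduler (127/38 per unit): 22 of 38 → value 22×127/38 = 73.5263, running total 351.53
Total 351.53.

351.53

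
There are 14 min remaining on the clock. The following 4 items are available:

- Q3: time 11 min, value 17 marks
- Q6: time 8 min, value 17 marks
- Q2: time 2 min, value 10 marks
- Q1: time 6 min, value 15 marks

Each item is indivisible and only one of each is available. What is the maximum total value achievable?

32 marks

Check high-value combinations within 14 min:
- Q6+Q1: time 8+6=14, value 17+15=32
- Q6+Q2: time 8+2=10, value 17+10=27
- Q3+Q2: time 11+2=13, value 17+10=27
- Q2+Q1: time 2+6=8, value 10+15=25
- Q6: time 8, value 17
Best: 32 marks.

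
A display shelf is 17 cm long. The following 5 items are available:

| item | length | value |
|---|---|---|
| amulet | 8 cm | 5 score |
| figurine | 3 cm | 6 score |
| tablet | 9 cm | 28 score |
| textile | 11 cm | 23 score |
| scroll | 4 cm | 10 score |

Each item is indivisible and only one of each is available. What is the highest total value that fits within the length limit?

Check high-value combinations within 17 cm:
- figurine+tablet+scroll: length 3+9+4=16, value 6+28+10=44
- tablet+scroll: length 9+4=13, value 28+10=38
- figurine+tablet: length 3+9=12, value 6+28=34
- textile+scroll: length 11+4=15, value 23+10=33
- amulet+tablet: length 8+9=17, value 5+28=33
Best: 44 score.

44 score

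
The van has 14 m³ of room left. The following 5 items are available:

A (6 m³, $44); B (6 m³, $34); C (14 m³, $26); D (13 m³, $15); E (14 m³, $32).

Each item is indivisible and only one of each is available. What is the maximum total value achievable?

$78

This is a 0/1 knapsack; check combinations near the capacity.
- A+B: volume 6+6=12, value 44+34=78
- A: volume 6, value 44
- B: volume 6, value 34
- E: volume 14, value 32
Best: $78.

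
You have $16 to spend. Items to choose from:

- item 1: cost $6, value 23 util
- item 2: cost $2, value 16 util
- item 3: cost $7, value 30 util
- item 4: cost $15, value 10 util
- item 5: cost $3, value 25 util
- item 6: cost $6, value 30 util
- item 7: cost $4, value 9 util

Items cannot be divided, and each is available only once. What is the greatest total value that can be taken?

85 util

This is a 0/1 knapsack; check combinations near the capacity.
- item 3+item 5+item 6: cost 7+3+6=16, value 30+25+30=85
- item 2+item 5+item 6+item 7: cost 2+3+6+4=15, value 16+25+30+9=80
- item 2+item 3+item 5+item 7: cost 2+7+3+4=16, value 16+30+25+9=80
Best: 85 util.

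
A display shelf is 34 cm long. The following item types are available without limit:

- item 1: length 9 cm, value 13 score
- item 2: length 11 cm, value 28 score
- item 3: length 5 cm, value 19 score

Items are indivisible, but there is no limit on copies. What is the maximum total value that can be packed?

114 score

Best value-per-unit is item 3 at 19/5, and filling with it alone uses length 6×5=30. No mix of the others beats 6×19 = 114.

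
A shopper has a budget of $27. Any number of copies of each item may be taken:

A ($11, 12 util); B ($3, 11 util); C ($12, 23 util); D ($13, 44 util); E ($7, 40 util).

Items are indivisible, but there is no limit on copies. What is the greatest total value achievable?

142 util

Best value-per-unit is E at 40/7; filling with it alone gives 3×40 = 120.
Optimal mix: 2×B + 3×E → cost 27, value 142.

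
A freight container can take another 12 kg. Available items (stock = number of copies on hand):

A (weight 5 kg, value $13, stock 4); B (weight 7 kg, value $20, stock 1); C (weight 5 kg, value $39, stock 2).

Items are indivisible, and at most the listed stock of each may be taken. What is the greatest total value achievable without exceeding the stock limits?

Top feasible selections:
- 2×C: weight 10, value 78
- 1×B + 1×C: weight 12, value 59
- 1×A + 1×C: weight 10, value 52
- 1×C: weight 5, value 39
Best: $78.

$78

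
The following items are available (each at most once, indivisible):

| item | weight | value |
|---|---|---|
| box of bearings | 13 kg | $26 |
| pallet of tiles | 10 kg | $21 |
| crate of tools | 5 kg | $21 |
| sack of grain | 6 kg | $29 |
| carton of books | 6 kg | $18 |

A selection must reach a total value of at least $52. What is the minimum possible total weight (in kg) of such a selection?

17

Subsets with value ≥ 52, sorted by total weight:
- crate of tools+sack of grain+carton of books: weight 17, value 68
- box of bearings+sack of grain: weight 19, value 55
- pallet of tiles+crate of tools+sack of grain: weight 21, value 71
- pallet of tiles+crate of tools+carton of books: weight 21, value 60
Minimum weight: 17 kg.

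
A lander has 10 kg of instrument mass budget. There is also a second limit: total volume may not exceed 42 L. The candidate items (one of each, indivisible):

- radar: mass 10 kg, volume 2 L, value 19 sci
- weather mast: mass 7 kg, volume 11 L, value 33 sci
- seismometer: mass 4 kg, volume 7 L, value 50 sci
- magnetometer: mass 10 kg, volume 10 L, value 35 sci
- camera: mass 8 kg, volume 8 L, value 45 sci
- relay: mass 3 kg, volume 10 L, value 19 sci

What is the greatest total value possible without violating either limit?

Feasible sets respecting both limits:
- seismometer+relay: mass 7, volume 17, value 69
- weather mast+relay: mass 10, volume 21, value 52
- seismometer: mass 4, volume 7, value 50
Best: 69 sci.

69 sci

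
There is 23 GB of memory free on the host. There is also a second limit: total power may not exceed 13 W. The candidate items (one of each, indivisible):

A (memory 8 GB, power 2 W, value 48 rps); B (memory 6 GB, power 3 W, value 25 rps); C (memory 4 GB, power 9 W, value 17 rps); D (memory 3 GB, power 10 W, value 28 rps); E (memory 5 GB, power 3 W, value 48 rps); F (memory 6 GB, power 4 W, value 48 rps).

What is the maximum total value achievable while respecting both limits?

144 rps

Feasible sets respecting both limits:
- A+E+F: memory 19, power 9, value 144
- A+B+E: memory 19, power 8, value 121
- A+B+F: memory 20, power 9, value 121
Best: 144 rps.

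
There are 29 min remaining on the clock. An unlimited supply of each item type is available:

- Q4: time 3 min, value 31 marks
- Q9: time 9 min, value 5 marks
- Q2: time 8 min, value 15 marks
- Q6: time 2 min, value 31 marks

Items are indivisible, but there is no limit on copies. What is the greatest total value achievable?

Best value-per-unit is Q6 at 31/2; filling with it alone gives 14×31 = 434.
Optimal mix: 1×Q4 + 13×Q6 → time 29, value 434.

434 marks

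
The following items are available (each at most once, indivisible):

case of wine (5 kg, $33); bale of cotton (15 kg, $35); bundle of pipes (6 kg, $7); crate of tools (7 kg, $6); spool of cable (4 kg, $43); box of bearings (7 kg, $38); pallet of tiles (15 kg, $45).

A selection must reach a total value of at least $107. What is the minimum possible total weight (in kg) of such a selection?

Subsets with value ≥ 107, sorted by total weight:
- case of wine+spool of cable+box of bearings: weight 16, value 114
- case of wine+bundle of pipes+spool of cable+box of bearings: weight 22, value 121
Minimum weight: 16 kg.

16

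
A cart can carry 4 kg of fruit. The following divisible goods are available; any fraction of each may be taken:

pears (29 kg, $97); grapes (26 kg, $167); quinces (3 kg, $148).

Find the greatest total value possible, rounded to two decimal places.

154.42

Take in order of value per unit:
- quinces (148/3 per unit): all 3 → value 148, running total 148.00
- grapes (167/26 per unit): 1 of 26 → value 1×167/26 = 6.4231, running total 154.42
Total 154.42.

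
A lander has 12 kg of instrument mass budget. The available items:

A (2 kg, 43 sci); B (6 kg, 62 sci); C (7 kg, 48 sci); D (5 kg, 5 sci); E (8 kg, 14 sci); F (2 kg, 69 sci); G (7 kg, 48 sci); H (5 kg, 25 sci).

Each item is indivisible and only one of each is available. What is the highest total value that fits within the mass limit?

174 sci

Check high-value combinations within 12 kg:
- A+B+F: mass 2+6+2=10, value 43+62+69=174
- A+C+F: mass 2+7+2=11, value 43+48+69=160
- A+F+G: mass 2+2+7=11, value 43+69+48=160
- A+F+H: mass 2+2+5=9, value 43+69+25=137
Best: 174 sci.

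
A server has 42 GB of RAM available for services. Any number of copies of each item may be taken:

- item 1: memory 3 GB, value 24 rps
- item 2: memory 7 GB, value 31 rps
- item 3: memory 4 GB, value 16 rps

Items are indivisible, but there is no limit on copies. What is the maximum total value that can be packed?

336 rps

Best value-per-unit is item 1 at 24/3, and filling with it alone uses memory 14×3=42. No mix of the others beats 14×24 = 336.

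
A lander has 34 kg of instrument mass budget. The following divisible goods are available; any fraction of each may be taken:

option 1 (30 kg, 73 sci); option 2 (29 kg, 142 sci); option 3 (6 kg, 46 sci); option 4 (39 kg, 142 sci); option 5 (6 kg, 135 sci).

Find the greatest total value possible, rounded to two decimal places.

288.72

Take in order of value per unit:
- option 5 (135/6 per unit): all 6 → value 135, running total 135.00
- option 3 (46/6 per unit): all 6 → value 46, running total 181.00
- option 2 (142/29 per unit): 22 of 29 → value 22×142/29 = 107.7241, running total 288.72
Total 288.72.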